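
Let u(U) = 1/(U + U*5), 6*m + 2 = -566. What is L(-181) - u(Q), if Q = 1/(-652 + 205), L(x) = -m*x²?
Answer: 18608695/6 ≈ 3.1014e+6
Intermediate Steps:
m = -284/3 (m = -⅓ + (⅙)*(-566) = -⅓ - 283/3 = -284/3 ≈ -94.667)
L(x) = 284*x²/3 (L(x) = -(-284)*x²/3 = 284*x²/3)
Q = -1/447 (Q = 1/(-447) = -1/447 ≈ -0.0022371)
u(U) = 1/(6*U) (u(U) = 1/(U + 5*U) = 1/(6*U))
L(-181) - u(Q) = (284/3)*(-181)² - 1/(6*(-1/447)) = (284/3)*32761 - (-447)/6 = 9304124/3 - 1*(-149/2) = 9304124/3 + 149/2 = 18608695/6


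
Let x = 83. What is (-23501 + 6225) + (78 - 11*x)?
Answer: -18111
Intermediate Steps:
(-23501 + 6225) + (78 - 11*x) = (-23501 + 6225) + (78 - 11*83) = -17276 + (78 - 913) = -17276 - 835 = -18111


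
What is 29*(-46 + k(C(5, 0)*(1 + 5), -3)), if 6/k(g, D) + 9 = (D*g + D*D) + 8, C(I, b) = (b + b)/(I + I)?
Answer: -5249/4 ≈ -1312.3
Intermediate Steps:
C(I, b) = b/I (C(I, b) = (2*b)/((2*I)) = (2*b)*(1/(2*I)) = b/I)
k(g, D) = 6/(-1 + D² + D*g) (k(g, D) = 6/(-9 + ((D*g + D*D) + 8)) = 6/(-9 + ((D*g + D²) + 8)) = 6/(-9 + ((D² + D*g) + 8)) = 6/(-9 + (8 + D² + D*g)) = 6/(-1 + D² + D*g))
29*(-46 + k(C(5, 0)*(1 + 5), -3)) = 29*(-46 + 6/(-1 + (-3)² - 3*0/5*(1 + 5))) = 29*(-46 + 6/(-1 + 9 - 3*0*(⅕)*6)) = 29*(-46 + 6/(-1 + 9 - 0*6)) = 29*(-46 + 6/(-1 + 9 - 3*0)) = 29*(-46 + 6/(-1 + 9 + 0)) = 29*(-46 + 6/8) = 29*(-46 + 6*(⅛)) = 29*(-46 + ¾) = 29*(-181/4) = -5249/4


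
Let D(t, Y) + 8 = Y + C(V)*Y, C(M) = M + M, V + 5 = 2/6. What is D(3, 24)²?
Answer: 43264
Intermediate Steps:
V = -14/3 (V = -5 + 2/6 = -5 + 2*(⅙) = -5 + ⅓ = -14/3 ≈ -4.6667)
C(M) = 2*M
D(t, Y) = -8 - 25*Y/3 (D(t, Y) = -8 + (Y + (2*(-14/3))*Y) = -8 + (Y - 28*Y/3) = -8 - 25*Y/3)
D(3, 24)² = (-8 - 25/3*24)² = (-8 - 200)² = (-208)² = 43264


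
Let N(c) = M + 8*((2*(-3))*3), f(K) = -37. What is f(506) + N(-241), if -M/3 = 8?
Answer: -205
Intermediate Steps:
M = -24 (M = -3*8 = -24)
N(c) = -168 (N(c) = -24 + 8*((2*(-3))*3) = -24 + 8*(-6*3) = -24 + 8*(-18) = -24 - 144 = -168)
f(506) + N(-241) = -37 - 168 = -205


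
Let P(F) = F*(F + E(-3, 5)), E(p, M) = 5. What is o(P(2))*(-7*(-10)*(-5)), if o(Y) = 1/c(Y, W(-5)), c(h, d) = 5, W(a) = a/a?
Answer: -70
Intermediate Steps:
P(F) = F*(5 + F) (P(F) = F*(F + 5) = F*(5 + F))
W(a) = 1
o(Y) = ⅕ (o(Y) = 1/5 = ⅕)
o(P(2))*(-7*(-10)*(-5)) = (-7*(-10)*(-5))/5 = (70*(-5))/5 = (⅕)*(-350) = -70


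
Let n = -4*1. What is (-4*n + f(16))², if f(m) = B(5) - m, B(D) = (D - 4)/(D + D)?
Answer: 1/100 ≈ 0.010000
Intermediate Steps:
B(D) = (-4 + D)/(2*D) (B(D) = (-4 + D)/((2*D)) = (-4 + D)*(1/(2*D)) = (-4 + D)/(2*D))
f(m) = ⅒ - m (f(m) = (½)*(-4 + 5)/5 - m = (½)*(⅕)*1 - m = ⅒ - m)
n = -4
(-4*n + f(16))² = (-4*(-4) + (⅒ - 1*16))² = (16 + (⅒ - 16))² = (16 - 159/10)² = (⅒)² = 1/100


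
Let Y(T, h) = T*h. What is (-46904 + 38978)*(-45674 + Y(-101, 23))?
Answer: 380424222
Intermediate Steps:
(-46904 + 38978)*(-45674 + Y(-101, 23)) = (-46904 + 38978)*(-45674 - 101*23) = -7926*(-45674 - 2323) = -7926*(-47997) = 380424222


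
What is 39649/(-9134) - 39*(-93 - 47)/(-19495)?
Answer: -23509397/5087638 ≈ -4.6209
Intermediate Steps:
39649/(-9134) - 39*(-93 - 47)/(-19495) = 39649*(-1/9134) - 39*(-140)*(-1/19495) = -39649/9134 + 5460*(-1/19495) = -39649/9134 - 156/557 = -23509397/5087638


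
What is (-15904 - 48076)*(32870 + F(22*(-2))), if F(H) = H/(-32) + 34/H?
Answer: -46267344935/22 ≈ -2.1031e+9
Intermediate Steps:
F(H) = 34/H - H/32 (F(H) = H*(-1/32) + 34/H = -H/32 + 34/H = 34/H - H/32)
(-15904 - 48076)*(32870 + F(22*(-2))) = (-15904 - 48076)*(32870 + (34/((22*(-2))) - 11*(-2)/16)) = -63980*(32870 + (34/(-44) - 1/32*(-44))) = -63980*(32870 + (34*(-1/44) + 11/8)) = -63980*(32870 + (-17/22 + 11/8)) = -63980*(32870 + 53/88) = -63980*2892613/88 = -46267344935/22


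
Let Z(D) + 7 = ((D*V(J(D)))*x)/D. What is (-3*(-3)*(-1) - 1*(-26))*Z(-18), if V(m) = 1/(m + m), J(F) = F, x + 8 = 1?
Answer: -4165/36 ≈ -115.69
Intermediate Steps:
x = -7 (x = -8 + 1 = -7)
V(m) = 1/(2*m)
Z(D) = -7 - 7/(2*D) (Z(D) = -7 + ((D*(1/(2*D)))*(-7))/D = -7 + ((1/2)*(-7))/D = -7 - 7/(2*D))
(-3*(-3)*(-1) - 1*(-26))*Z(-18) = (-3*(-3)*(-1) - 1*(-26))*(-7 - 7/2/(-18)) = (9*(-1) + 26)*(-7 - 7/2*(-1/18)) = (-9 + 26)*(-7 + 7/36) = 17*(-245/36) = -4165/36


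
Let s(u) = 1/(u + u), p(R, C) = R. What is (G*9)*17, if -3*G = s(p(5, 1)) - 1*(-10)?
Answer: -5151/10 ≈ -515.10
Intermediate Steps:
s(u) = 1/(2*u)
G = -101/30 (G = -((½)/5 - 1*(-10))/3 = -((½)*(⅕) + 10)/3 = -(⅒ + 10)/3 = -⅓*101/10 = -101/30 ≈ -3.3667)
(G*9)*17 = -101/30*9*17 = -303/10*17 = -5151/10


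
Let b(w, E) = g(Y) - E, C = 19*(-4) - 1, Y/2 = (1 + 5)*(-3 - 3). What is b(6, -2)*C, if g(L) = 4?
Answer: -462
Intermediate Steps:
Y = -72 (Y = 2*((1 + 5)*(-3 - 3)) = 2*(6*(-6)) = 2*(-36) = -72)
C = -77 (C = -76 - 1 = -77)
b(w, E) = 4 - E
b(6, -2)*C = (4 - 1*(-2))*(-77) = (4 + 2)*(-77) = 6*(-77) = -462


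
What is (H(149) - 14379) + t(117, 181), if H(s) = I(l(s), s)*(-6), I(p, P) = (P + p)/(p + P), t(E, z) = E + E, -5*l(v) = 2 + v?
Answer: -14151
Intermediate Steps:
l(v) = -2/5 - v/5 (l(v) = -(2 + v)/5 = -2/5 - v/5)
t(E, z) = 2*E
I(p, P) = 1 (I(p, P) = (P + p)/(P + p) = 1)
H(s) = -6 (H(s) = 1*(-6) = -6)
(H(149) - 14379) + t(117, 181) = (-6 - 14379) + 2*117 = -14385 + 234 = -14151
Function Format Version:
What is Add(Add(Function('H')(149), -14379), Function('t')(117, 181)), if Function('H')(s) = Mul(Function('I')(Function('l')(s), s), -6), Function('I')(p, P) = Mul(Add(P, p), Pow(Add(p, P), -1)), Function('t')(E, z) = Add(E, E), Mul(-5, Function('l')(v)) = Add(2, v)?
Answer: -14151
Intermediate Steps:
Function('l')(v) = Add(Rational(-2, 5), Mul(Rational(-1, 5), v)) (Function('l')(v) = Mul(Rational(-1, 5), Add(2, v)) = Add(Rational(-2, 5), Mul(Rational(-1, 5), v)))
Function('t')(E, z) = Mul(2, E)
Function('I')(p, P) = 1 (Function('I')(p, P) = Mul(Add(P, p), Pow(Add(P, p), -1)) = 1)
Function('H')(s) = -6 (Function('H')(s) = Mul(1, -6) = -6)
Add(Add(Function('H')(149), -14379), Function('t')(117, 181)) = Add(Add(-6, -14379), Mul(2, 117)) = Add(-14385, 234) = -14151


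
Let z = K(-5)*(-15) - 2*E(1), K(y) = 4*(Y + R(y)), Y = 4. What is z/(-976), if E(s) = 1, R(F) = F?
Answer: -29/488 ≈ -0.059426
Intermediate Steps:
K(y) = 16 + 4*y (K(y) = 4*(4 + y) = 16 + 4*y)
z = 58 (z = (16 + 4*(-5))*(-15) - 2*1 = (16 - 20)*(-15) - 2 = -4*(-15) - 2 = 60 - 2 = 58)
z/(-976) = 58/(-976) = 58*(-1/976) = -29/488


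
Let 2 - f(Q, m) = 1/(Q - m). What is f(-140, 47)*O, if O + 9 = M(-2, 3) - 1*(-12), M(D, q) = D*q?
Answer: -1125/187 ≈ -6.0160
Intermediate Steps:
f(Q, m) = 2 - 1/(Q - m)
O = -3 (O = -9 + (-2*3 - 1*(-12)) = -9 + (-6 + 12) = -9 + 6 = -3)
f(-140, 47)*O = ((-1 - 2*47 + 2*(-140))/(-140 - 1*47))*(-3) = ((-1 - 94 - 280)/(-140 - 47))*(-3) = (-375/(-187))*(-3) = -1/187*(-375)*(-3) = (375/187)*(-3) = -1125/187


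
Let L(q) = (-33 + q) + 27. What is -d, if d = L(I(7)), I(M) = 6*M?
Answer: -36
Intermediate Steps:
L(q) = -6 + q
d = 36 (d = -6 + 6*7 = -6 + 42 = 36)
-d = -1*36 = -36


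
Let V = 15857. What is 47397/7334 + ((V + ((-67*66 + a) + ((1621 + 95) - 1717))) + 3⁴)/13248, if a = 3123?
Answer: 183817637/24290208 ≈ 7.5676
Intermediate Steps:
47397/7334 + ((V + ((-67*66 + a) + ((1621 + 95) - 1717))) + 3⁴)/13248 = 47397/7334 + ((15857 + ((-67*66 + 3123) + ((1621 + 95) - 1717))) + 3⁴)/13248 = 47397*(1/7334) + ((15857 + ((-4422 + 3123) + (1716 - 1717))) + 81)*(1/13248) = 47397/7334 + ((15857 + (-1299 - 1)) + 81)*(1/13248) = 47397/7334 + ((15857 - 1300) + 81)*(1/13248) = 47397/7334 + (14557 + 81)*(1/13248) = 47397/7334 + 14638*(1/13248) = 47397/7334 + 7319/6624 = 183817637/24290208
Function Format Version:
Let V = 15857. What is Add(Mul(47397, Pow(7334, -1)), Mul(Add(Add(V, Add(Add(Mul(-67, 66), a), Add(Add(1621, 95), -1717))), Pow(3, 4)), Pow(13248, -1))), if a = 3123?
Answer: Rational(183817637, 24290208) ≈ 7.5676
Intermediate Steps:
Add(Mul(47397, Pow(7334, -1)), Mul(Add(Add(V, Add(Add(Mul(-67, 66), a), Add(Add(1621, 95), -1717))), Pow(3, 4)), Pow(13248, -1))) = Add(Mul(47397, Pow(7334, -1)), Mul(Add(Add(15857, Add(Add(Mul(-67, 66), 3123), Add(Add(1621, 95), -1717))), Pow(3, 4)), Pow(13248, -1))) = Add(Mul(47397, Rational(1, 7334)), Mul(Add(Add(15857, Add(Add(-4422, 3123), Add(1716, -1717))), 81), Rational(1, 13248))) = Add(Rational(47397, 7334), Mul(Add(Add(15857, Add(-1299, -1)), 81), Rational(1, 13248))) = Add(Rational(47397, 7334), Mul(Add(Add(15857, -1300), 81), Rational(1, 13248))) = Add(Rational(47397, 7334), Mul(Add(14557, 81), Rational(1, 13248))) = Add(Rational(47397, 7334), Mul(14638, Rational(1, 13248))) = Add(Rational(47397, 7334), Rational(7319, 6624)) = Rational(183817637, 24290208)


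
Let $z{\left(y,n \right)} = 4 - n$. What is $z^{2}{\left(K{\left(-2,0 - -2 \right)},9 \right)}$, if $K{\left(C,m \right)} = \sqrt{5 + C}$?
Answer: $25$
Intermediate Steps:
$z^{2}{\left(K{\left(-2,0 - -2 \right)},9 \right)} = \left(4 - 9\right)^{2} = \left(-5\right)^{2} = 25$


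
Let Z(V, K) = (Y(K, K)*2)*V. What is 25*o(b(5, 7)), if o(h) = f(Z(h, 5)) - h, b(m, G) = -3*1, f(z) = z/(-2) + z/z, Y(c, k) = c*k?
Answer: 1975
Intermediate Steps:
Z(V, K) = 2*V*K**2 (Z(V, K) = ((K*K)*2)*V = (K**2*2)*V = (2*K**2)*V = 2*V*K**2)
f(z) = 1 - z/2 (f(z) = z*(-1/2) + 1 = -z/2 + 1 = 1 - z/2)
b(m, G) = -3
o(h) = 1 - 26*h (o(h) = (1 - h*5**2) - h = (1 - h*25) - h = (1 - 25*h) - h = 1 - 26*h)
25*o(b(5, 7)) = 25*(1 - 26*(-3)) = 25*(1 + 78) = 25*79 = 1975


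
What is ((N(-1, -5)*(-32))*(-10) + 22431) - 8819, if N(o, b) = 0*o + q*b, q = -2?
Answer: 16812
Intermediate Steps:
N(o, b) = -2*b (N(o, b) = 0*o - 2*b = 0 - 2*b = -2*b)
((N(-1, -5)*(-32))*(-10) + 22431) - 8819 = ((-2*(-5)*(-32))*(-10) + 22431) - 8819 = ((10*(-32))*(-10) + 22431) - 8819 = (-320*(-10) + 22431) - 8819 = (3200 + 22431) - 8819 = 25631 - 8819 = 16812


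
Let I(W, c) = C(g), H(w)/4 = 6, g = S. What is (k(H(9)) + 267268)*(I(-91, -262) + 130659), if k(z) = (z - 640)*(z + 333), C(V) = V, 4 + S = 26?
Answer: 6188529436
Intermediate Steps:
S = 22 (S = -4 + 26 = 22)
g = 22
H(w) = 24 (H(w) = 4*6 = 24)
I(W, c) = 22
k(z) = (-640 + z)*(333 + z)
(k(H(9)) + 267268)*(I(-91, -262) + 130659) = ((-213120 + 24² - 307*24) + 267268)*(22 + 130659) = ((-213120 + 576 - 7368) + 267268)*130681 = (-219912 + 267268)*130681 = 47356*130681 = 6188529436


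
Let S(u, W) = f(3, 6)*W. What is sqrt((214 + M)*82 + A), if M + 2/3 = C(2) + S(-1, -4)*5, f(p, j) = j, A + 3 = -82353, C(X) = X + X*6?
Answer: 2*I*sqrt(165498)/3 ≈ 271.21*I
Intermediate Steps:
C(X) = 7*X (C(X) = X + 6*X = 7*X)
A = -82356 (A = -3 - 82353 = -82356)
S(u, W) = 6*W
M = -320/3 (M = -2/3 + (7*2 + (6*(-4))*5) = -2/3 + (14 - 24*5) = -2/3 + (14 - 120) = -2/3 - 106 = -320/3 ≈ -106.67)
sqrt((214 + M)*82 + A) = sqrt((214 - 320/3)*82 - 82356) = sqrt((322/3)*82 - 82356) = sqrt(26404/3 - 82356) = sqrt(-220664/3) = 2*I*sqrt(165498)/3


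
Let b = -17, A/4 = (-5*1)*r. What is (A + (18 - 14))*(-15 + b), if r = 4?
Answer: 2432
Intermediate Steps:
A = -80 (A = 4*(-5*1*4) = 4*(-5*4) = 4*(-20) = -80)
(A + (18 - 14))*(-15 + b) = (-80 + (18 - 14))*(-15 - 17) = (-80 + 4)*(-32) = -76*(-32) = 2432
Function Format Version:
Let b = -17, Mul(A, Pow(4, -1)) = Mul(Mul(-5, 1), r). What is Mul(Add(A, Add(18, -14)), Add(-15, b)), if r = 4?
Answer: 2432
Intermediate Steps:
A = -80 (A = Mul(4, Mul(Mul(-5, 1), 4)) = Mul(4, Mul(-5, 4)) = Mul(4, -20) = -80)
Mul(Add(A, Add(18, -14)), Add(-15, b)) = Mul(Add(-80, Add(18, -14)), Add(-15, -17)) = Mul(Add(-80, 4), -32) = Mul(-76, -32) = 2432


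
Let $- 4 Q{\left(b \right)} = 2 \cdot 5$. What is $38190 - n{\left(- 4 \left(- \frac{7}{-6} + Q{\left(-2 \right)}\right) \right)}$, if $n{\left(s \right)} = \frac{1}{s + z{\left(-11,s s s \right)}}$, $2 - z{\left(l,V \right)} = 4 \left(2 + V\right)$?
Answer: $\frac{626392407}{16402} \approx 38190.0$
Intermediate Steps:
$Q{\left(b \right)} = - \frac{5}{2}$ ($Q{\left(b \right)} = - \frac{2 \cdot 5}{4} = \left(- \frac{1}{4}\right) 10 = - \frac{5}{2}$)
$z{\left(l,V \right)} = -6 - 4 V$ ($z{\left(l,V \right)} = 2 - 4 \left(2 + V\right) = 2 - \left(8 + 4 V\right) = -6 - 4 V$)
$n{\left(s \right)} = \frac{1}{-6 + s - 4 s^{3}}$ ($n{\left(s \right)} = \frac{1}{s - \left(6 + 4 s s s\right)} = \frac{1}{s - \left(6 + 4 s^{2} s\right)} = \frac{1}{s - \left(6 + 4 s^{3}\right)} = \frac{1}{-6 + s - 4 s^{3}}$)
$38190 - n{\left(- 4 \left(- \frac{7}{-6} + Q{\left(-2 \right)}\right) \right)} = 38190 - - \frac{1}{6 - - 4 \left(- \frac{7}{-6} - \frac{5}{2}\right) + 4 \left(- 4 \left(- \frac{7}{-6} - \frac{5}{2}\right)\right)^{3}} = 38190 - - \frac{1}{6 - - 4 \left(\left(-7\right) \left(- \frac{1}{6}\right) - \frac{5}{2}\right) + 4 \left(- 4 \left(\left(-7\right) \left(- \frac{1}{6}\right) - \frac{5}{2}\right)\right)^{3}} = 38190 - - \frac{1}{6 - - 4 \left(\frac{7}{6} - \frac{5}{2}\right) + 4 \left(- 4 \left(\frac{7}{6} - \frac{5}{2}\right)\right)^{3}} = 38190 - - \frac{1}{6 - \left(-4\right) \left(- \frac{4}{3}\right) + 4 \left(\left(-4\right) \left(- \frac{4}{3}\right)\right)^{3}} = 38190 - - \frac{1}{6 - \frac{16}{3} + 4 \left(\frac{16}{3}\right)^{3}} = 38190 - - \frac{1}{6 - \frac{16}{3} + 4 \cdot \frac{4096}{27}} = 38190 - - \frac{1}{6 - \frac{16}{3} + \frac{16384}{27}} = 38190 - - \frac{1}{\frac{16402}{27}} = 38190 - \left(-1\right) \frac{27}{16402} = 38190 - - \frac{27}{16402} = 38190 + \frac{27}{16402} = \frac{626392407}{16402}$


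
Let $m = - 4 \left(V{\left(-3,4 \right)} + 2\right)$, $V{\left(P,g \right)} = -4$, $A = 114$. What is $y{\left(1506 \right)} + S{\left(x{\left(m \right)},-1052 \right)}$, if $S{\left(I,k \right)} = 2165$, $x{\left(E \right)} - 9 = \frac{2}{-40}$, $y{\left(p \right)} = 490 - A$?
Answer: $2541$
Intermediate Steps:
$y{\left(p \right)} = 376$ ($y{\left(p \right)} = 490 - 114 = 376$)
$m = 8$ ($m = - 4 \left(-4 + 2\right) = \left(-4\right) \left(-2\right) = 8$)
$x{\left(E \right)} = \frac{179}{20}$ ($x{\left(E \right)} = 9 + \frac{2}{-40} = 9 + 2 \left(- \frac{1}{40}\right) = 9 - \frac{1}{20} = \frac{179}{20}$)
$y{\left(1506 \right)} + S{\left(x{\left(m \right)},-1052 \right)} = 376 + 2165 = 2541$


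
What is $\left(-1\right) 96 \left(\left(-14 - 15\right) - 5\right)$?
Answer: $3264$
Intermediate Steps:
$\left(-1\right) 96 \left(\left(-14 - 15\right) - 5\right) = - 96 \left(\left(-14 - 15\right) - 5\right) = - 96 \left(-29 - 5\right) = \left(-96\right) \left(-34\right) = 3264$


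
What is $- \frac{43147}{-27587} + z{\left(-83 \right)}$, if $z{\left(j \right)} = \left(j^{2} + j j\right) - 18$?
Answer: $\frac{379640267}{27587} \approx 13762.0$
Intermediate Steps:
$z{\left(j \right)} = -18 + 2 j^{2}$ ($z{\left(j \right)} = \left(j^{2} + j^{2}\right) - 18 = 2 j^{2} - 18 = -18 + 2 j^{2}$)
$- \frac{43147}{-27587} + z{\left(-83 \right)} = - \frac{43147}{-27587} - \left(18 - 2 \left(-83\right)^{2}\right) = \left(-43147\right) \left(- \frac{1}{27587}\right) + \left(-18 + 2 \cdot 6889\right) = \frac{43147}{27587} + \left(-18 + 13778\right) = \frac{43147}{27587} + 13760 = \frac{379640267}{27587}$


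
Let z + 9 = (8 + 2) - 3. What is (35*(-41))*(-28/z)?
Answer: -20090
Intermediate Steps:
z = -2 (z = -9 + ((8 + 2) - 3) = -9 + (10 - 3) = -9 + 7 = -2)
(35*(-41))*(-28/z) = (35*(-41))*(-28/(-2)) = -(-40180)*(-1)/2 = -1435*14 = -20090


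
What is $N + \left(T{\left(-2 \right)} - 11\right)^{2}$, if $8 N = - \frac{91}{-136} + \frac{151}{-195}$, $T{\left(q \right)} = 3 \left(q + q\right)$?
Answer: $\frac{112229849}{212160} \approx 528.99$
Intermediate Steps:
$T{\left(q \right)} = 6 q$ ($T{\left(q \right)} = 3 \cdot 2 q = 6 q$)
$N = - \frac{2791}{212160}$ ($N = \frac{- \frac{91}{-136} + \frac{151}{-195}}{8} = \frac{\left(-91\right) \left(- \frac{1}{136}\right) + 151 \left(- \frac{1}{195}\right)}{8} = \frac{\frac{91}{136} - \frac{151}{195}}{8} = \frac{1}{8} \left(- \frac{2791}{26520}\right) = - \frac{2791}{212160} \approx -0.013155$)
$N + \left(T{\left(-2 \right)} - 11\right)^{2} = - \frac{2791}{212160} + \left(6 \left(-2\right) - 11\right)^{2} = - \frac{2791}{212160} + \left(-12 - 11\right)^{2} = - \frac{2791}{212160} + \left(-23\right)^{2} = - \frac{2791}{212160} + 529 = \frac{112229849}{212160}$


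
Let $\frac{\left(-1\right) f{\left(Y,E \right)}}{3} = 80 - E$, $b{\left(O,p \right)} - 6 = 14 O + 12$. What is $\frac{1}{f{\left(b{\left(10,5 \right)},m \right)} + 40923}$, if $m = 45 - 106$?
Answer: $\frac{1}{40500} \approx 2.4691 \cdot 10^{-5}$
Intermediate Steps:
$b{\left(O,p \right)} = 18 + 14 O$ ($b{\left(O,p \right)} = 6 + \left(14 O + 12\right) = 6 + \left(12 + 14 O\right) = 18 + 14 O$)
$m = -61$
$f{\left(Y,E \right)} = -240 + 3 E$ ($f{\left(Y,E \right)} = - 3 \left(80 - E\right) = -240 + 3 E$)
$\frac{1}{f{\left(b{\left(10,5 \right)},m \right)} + 40923} = \frac{1}{\left(-240 + 3 \left(-61\right)\right) + 40923} = \frac{1}{\left(-240 - 183\right) + 40923} = \frac{1}{-423 + 40923} = \frac{1}{40500}$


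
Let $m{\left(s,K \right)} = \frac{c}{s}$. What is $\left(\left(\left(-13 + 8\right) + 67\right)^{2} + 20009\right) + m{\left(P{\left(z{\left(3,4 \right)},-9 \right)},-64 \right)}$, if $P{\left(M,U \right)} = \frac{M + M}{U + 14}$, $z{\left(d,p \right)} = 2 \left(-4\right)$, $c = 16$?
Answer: $23848$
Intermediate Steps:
$z{\left(d,p \right)} = -8$
$P{\left(M,U \right)} = \frac{2 M}{14 + U}$
$m{\left(s,K \right)} = \frac{16}{s}$
$\left(\left(\left(-13 + 8\right) + 67\right)^{2} + 20009\right) + m{\left(P{\left(z{\left(3,4 \right)},-9 \right)},-64 \right)} = \left(\left(\left(-13 + 8\right) + 67\right)^{2} + 20009\right) + \frac{16}{2 \left(-8\right) \frac{1}{14 - 9}} = \left(\left(-5 + 67\right)^{2} + 20009\right) + \frac{16}{2 \left(-8\right) \frac{1}{5}} = \left(62^{2} + 20009\right) + \frac{16}{2 \left(-8\right) \frac{1}{5}} = \left(3844 + 20009\right) + \frac{16}{- \frac{16}{5}} = 23853 + 16 \left(- \frac{5}{16}\right) = 23853 - 5 = 23848$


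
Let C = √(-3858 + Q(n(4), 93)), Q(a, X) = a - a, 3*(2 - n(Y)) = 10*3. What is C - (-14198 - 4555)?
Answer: 18753 + I*√3858 ≈ 18753.0 + 62.113*I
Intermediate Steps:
n(Y) = -8 (n(Y) = 2 - 10*3/3 = 2 - ⅓*30 = 2 - 10 = -8)
Q(a, X) = 0
C = I*√3858 (C = √(-3858 + 0) = √(-3858) = I*√3858 ≈ 62.113*I)
C - (-14198 - 4555) = I*√3858 - (-14198 - 4555) = I*√3858 - 1*(-18753) = I*√3858 + 18753 = 18753 + I*√3858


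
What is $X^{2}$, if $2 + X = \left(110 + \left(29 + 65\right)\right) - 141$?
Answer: $3721$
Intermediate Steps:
$X = 61$ ($X = -2 + \left(\left(110 + \left(29 + 65\right)\right) - 141\right) = -2 + \left(\left(110 + 94\right) - 141\right) = -2 + \left(204 - 141\right) = -2 + 63 = 61$)
$X^{2} = 61^{2} = 3721$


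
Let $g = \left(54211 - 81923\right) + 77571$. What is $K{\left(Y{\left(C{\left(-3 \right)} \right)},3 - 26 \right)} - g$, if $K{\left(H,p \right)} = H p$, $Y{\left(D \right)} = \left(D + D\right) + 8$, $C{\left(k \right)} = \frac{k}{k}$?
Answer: $-50089$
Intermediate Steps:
$C{\left(k \right)} = 1$
$g = 49859$ ($g = -27712 + 77571 = 49859$)
$Y{\left(D \right)} = 8 + 2 D$ ($Y{\left(D \right)} = 2 D + 8 = 8 + 2 D$)
$K{\left(Y{\left(C{\left(-3 \right)} \right)},3 - 26 \right)} - g = \left(8 + 2 \cdot 1\right) \left(3 - 26\right) - 49859 = \left(8 + 2\right) \left(3 - 26\right) - 49859 = 10 \left(-23\right) - 49859 = -230 - 49859 = -50089$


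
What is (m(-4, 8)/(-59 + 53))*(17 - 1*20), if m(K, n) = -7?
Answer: -7/2 ≈ -3.5000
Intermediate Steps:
(m(-4, 8)/(-59 + 53))*(17 - 1*20) = (-7/(-59 + 53))*(17 - 1*20) = (-7/(-6))*(17 - 20) = -7*(-⅙)*(-3) = (7/6)*(-3) = -7/2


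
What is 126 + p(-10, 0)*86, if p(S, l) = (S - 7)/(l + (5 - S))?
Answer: 428/15 ≈ 28.533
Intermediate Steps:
p(S, l) = (-7 + S)/(5 + l - S)
126 + p(-10, 0)*86 = 126 + ((-7 - 10)/(5 + 0 - 1*(-10)))*86 = 126 + (-17/(5 + 0 + 10))*86 = 126 + (-17/15)*86 = 126 + ((1/15)*(-17))*86 = 126 - 17/15*86 = 126 - 1462/15 = 428/15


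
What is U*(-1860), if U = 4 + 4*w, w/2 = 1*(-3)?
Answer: 37200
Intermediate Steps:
w = -6 (w = 2*(1*(-3)) = 2*(-3) = -6)
U = -20 (U = 4 + 4*(-6) = 4 - 24 = -20)
U*(-1860) = -20*(-1860) = 37200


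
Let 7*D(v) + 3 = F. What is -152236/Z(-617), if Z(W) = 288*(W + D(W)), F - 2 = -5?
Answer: 266413/311400 ≈ 0.85553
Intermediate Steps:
F = -3 (F = 2 - 5 = -3)
D(v) = -6/7 (D(v) = -3/7 + (⅐)*(-3) = -3/7 - 3/7 = -6/7)
Z(W) = -1728/7 + 288*W (Z(W) = 288*(W - 6/7) = 288*(-6/7 + W) = -1728/7 + 288*W)
-152236/Z(-617) = -152236/(-1728/7 + 288*(-617)) = -152236/(-1728/7 - 177696) = -152236/(-1245600/7) = -152236*(-7/1245600) = 266413/311400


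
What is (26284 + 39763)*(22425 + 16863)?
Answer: 2594854536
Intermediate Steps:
(26284 + 39763)*(22425 + 16863) = 66047*39288 = 2594854536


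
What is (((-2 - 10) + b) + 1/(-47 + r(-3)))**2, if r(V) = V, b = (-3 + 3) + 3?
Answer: 203401/2500 ≈ 81.360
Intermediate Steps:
b = 3 (b = 0 + 3 = 3)
(((-2 - 10) + b) + 1/(-47 + r(-3)))**2 = (((-2 - 10) + 3) + 1/(-47 - 3))**2 = ((-12 + 3) + 1/(-50))**2 = (-9 - 1/50)**2 = (-451/50)**2 = 203401/2500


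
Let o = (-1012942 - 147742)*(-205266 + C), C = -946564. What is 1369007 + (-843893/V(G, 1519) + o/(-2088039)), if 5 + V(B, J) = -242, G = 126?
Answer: 377604532317418/515745633 ≈ 7.3215e+5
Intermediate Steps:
V(B, J) = -247 (V(B, J) = -5 - 242 = -247)
o = 1336910651720 (o = (-1012942 - 147742)*(-205266 - 946564) = -1160684*(-1151830) = 1336910651720)
1369007 + (-843893/V(G, 1519) + o/(-2088039)) = 1369007 + (-843893/(-247) + 1336910651720/(-2088039)) = 1369007 + (-843893*(-1/247) + 1336910651720*(-1/2088039)) = 1369007 + (843893/247 - 1336910651720/2088039) = 1369007 - 328454849479013/515745633 = 377604532317418/515745633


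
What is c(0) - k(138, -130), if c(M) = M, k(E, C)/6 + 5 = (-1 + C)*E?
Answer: 108498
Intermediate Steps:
k(E, C) = -30 + 6*E*(-1 + C) (k(E, C) = -30 + 6*((-1 + C)*E) = -30 + 6*(E*(-1 + C)) = -30 + 6*E*(-1 + C))
c(0) - k(138, -130) = 0 - (-30 - 6*138 + 6*(-130)*138) = 0 - (-30 - 828 - 107640) = 0 - 1*(-108498) = 0 + 108498 = 108498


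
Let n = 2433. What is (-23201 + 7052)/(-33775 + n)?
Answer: 16149/31342 ≈ 0.51525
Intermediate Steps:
(-23201 + 7052)/(-33775 + n) = (-23201 + 7052)/(-33775 + 2433) = -16149/(-31342) = -16149*(-1/31342) = 16149/31342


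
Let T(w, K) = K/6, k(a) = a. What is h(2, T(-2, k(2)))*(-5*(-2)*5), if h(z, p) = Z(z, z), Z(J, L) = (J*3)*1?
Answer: 300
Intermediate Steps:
Z(J, L) = 3*J (Z(J, L) = (3*J)*1 = 3*J)
T(w, K) = K/6 (T(w, K) = K*(⅙) = K/6)
h(z, p) = 3*z
h(2, T(-2, k(2)))*(-5*(-2)*5) = (3*2)*(-5*(-2)*5) = 6*(10*5) = 6*50 = 300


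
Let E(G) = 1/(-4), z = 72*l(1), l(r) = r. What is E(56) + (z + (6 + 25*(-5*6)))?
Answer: -2689/4 ≈ -672.25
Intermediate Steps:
z = 72 (z = 72*1 = 72)
E(G) = -1/4
E(56) + (z + (6 + 25*(-5*6))) = -1/4 + (72 + (6 + 25*(-5*6))) = -1/4 + (72 + (6 + 25*(-30))) = -1/4 + (72 + (6 - 750)) = -1/4 + (72 - 744) = -1/4 - 672 = -2689/4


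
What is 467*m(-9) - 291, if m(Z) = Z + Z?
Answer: -8697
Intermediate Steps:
m(Z) = 2*Z
467*m(-9) - 291 = 467*(2*(-9)) - 291 = 467*(-18) - 291 = -8406 - 291 = -8697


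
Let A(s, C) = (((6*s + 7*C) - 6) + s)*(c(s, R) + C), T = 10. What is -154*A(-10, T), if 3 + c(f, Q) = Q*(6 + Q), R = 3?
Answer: 31416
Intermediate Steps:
c(f, Q) = -3 + Q*(6 + Q)
A(s, C) = (24 + C)*(-6 + 7*C + 7*s) (A(s, C) = (((6*s + 7*C) - 6) + s)*((-3 + 3**2 + 6*3) + C) = ((-6 + 6*s + 7*C) + s)*((-3 + 9 + 18) + C) = (-6 + 7*C + 7*s)*(24 + C) = (24 + C)*(-6 + 7*C + 7*s))
-154*A(-10, T) = -154*(-144 + 7*10**2 + 162*10 + 168*(-10) + 7*10*(-10)) = -154*(-144 + 7*100 + 1620 - 1680 - 700) = -154*(-144 + 700 + 1620 - 1680 - 700) = -154*(-204) = 31416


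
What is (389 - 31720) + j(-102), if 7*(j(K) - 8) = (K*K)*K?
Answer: -1280469/7 ≈ -1.8292e+5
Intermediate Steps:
j(K) = 8 + K³/7 (j(K) = 8 + ((K*K)*K)/7 = 8 + (K²*K)/7 = 8 + K³/7)
(389 - 31720) + j(-102) = (389 - 31720) + (8 + (⅐)*(-102)³) = -31331 + (8 + (⅐)*(-1061208)) = -31331 + (8 - 1061208/7) = -31331 - 1061152/7 = -1280469/7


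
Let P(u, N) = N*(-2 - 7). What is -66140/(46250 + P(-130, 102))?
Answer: -16535/11333 ≈ -1.4590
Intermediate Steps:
P(u, N) = -9*N (P(u, N) = N*(-9) = -9*N)
-66140/(46250 + P(-130, 102)) = -66140/(46250 - 9*102) = -66140/(46250 - 918) = -66140/45332 = -66140*1/45332 = -16535/11333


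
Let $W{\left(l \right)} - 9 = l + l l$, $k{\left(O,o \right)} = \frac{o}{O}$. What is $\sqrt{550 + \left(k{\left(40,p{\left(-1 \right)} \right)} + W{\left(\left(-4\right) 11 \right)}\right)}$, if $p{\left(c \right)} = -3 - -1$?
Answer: $\frac{\sqrt{245095}}{10} \approx 49.507$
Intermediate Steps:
$p{\left(c \right)} = -2$ ($p{\left(c \right)} = -3 + 1 = -2$)
$W{\left(l \right)} = 9 + l + l^{2}$ ($W{\left(l \right)} = 9 + \left(l + l l\right) = 9 + \left(l + l^{2}\right) = 9 + l + l^{2}$)
$\sqrt{550 + \left(k{\left(40,p{\left(-1 \right)} \right)} + W{\left(\left(-4\right) 11 \right)}\right)} = \sqrt{550 + \left(- \frac{2}{40} + \left(9 - 44 + \left(\left(-4\right) 11\right)^{2}\right)\right)} = \sqrt{550 + \left(\left(-2\right) \frac{1}{40} + \left(9 - 44 + \left(-44\right)^{2}\right)\right)} = \sqrt{550 + \left(- \frac{1}{20} + \left(9 - 44 + 1936\right)\right)} = \sqrt{550 + \left(- \frac{1}{20} + 1901\right)} = \sqrt{550 + \frac{38019}{20}} = \sqrt{\frac{49019}{20}} = \frac{\sqrt{245095}}{10}$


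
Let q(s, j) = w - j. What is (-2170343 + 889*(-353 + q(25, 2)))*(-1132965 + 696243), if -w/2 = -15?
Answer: 1074016439496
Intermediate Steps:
w = 30 (w = -2*(-15) = 30)
q(s, j) = 30 - j
(-2170343 + 889*(-353 + q(25, 2)))*(-1132965 + 696243) = (-2170343 + 889*(-353 + (30 - 1*2)))*(-1132965 + 696243) = (-2170343 + 889*(-353 + (30 - 2)))*(-436722) = (-2170343 + 889*(-353 + 28))*(-436722) = (-2170343 + 889*(-325))*(-436722) = (-2170343 - 288925)*(-436722) = -2459268*(-436722) = 1074016439496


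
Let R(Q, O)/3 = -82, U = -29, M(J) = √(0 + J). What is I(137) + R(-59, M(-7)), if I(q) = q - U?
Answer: -80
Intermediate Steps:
M(J) = √J
R(Q, O) = -246 (R(Q, O) = 3*(-82) = -246)
I(q) = 29 + q (I(q) = q - 1*(-29) = q + 29 = 29 + q)
I(137) + R(-59, M(-7)) = (29 + 137) - 246 = 166 - 246 = -80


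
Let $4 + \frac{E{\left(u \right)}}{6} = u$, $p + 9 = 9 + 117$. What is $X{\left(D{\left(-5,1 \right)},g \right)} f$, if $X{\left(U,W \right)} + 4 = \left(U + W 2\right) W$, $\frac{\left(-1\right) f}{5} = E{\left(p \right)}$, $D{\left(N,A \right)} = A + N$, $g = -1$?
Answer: $-6780$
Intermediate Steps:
$p = 117$ ($p = -9 + \left(9 + 117\right) = -9 + 126 = 117$)
$E{\left(u \right)} = -24 + 6 u$
$f = -3390$ ($f = - 5 \left(-24 + 6 \cdot 117\right) = - 5 \left(-24 + 702\right) = \left(-5\right) 678 = -3390$)
$X{\left(U,W \right)} = -4 + W \left(U + 2 W\right)$ ($X{\left(U,W \right)} = -4 + \left(U + W 2\right) W = -4 + \left(U + 2 W\right) W = -4 + W \left(U + 2 W\right)$)
$X{\left(D{\left(-5,1 \right)},g \right)} f = \left(-4 + 2 \left(-1\right)^{2} + \left(1 - 5\right) \left(-1\right)\right) \left(-3390\right) = \left(-4 + 2 \cdot 1 - -4\right) \left(-3390\right) = \left(-4 + 2 + 4\right) \left(-3390\right) = 2 \left(-3390\right) = -6780$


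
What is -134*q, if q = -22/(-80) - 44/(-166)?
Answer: -120131/1660 ≈ -72.368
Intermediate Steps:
q = 1793/3320 (q = -22*(-1/80) - 44*(-1/166) = 11/40 + 22/83 = 1793/3320 ≈ 0.54006)
-134*q = -134*1793/3320 = -120131/1660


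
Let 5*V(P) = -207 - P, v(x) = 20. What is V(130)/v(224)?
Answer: -337/100 ≈ -3.3700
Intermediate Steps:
V(P) = -207/5 - P/5 (V(P) = (-207 - P)/5 = -207/5 - P/5)
V(130)/v(224) = (-207/5 - ⅕*130)/20 = (-207/5 - 26)*(1/20) = -337/5*1/20 = -337/100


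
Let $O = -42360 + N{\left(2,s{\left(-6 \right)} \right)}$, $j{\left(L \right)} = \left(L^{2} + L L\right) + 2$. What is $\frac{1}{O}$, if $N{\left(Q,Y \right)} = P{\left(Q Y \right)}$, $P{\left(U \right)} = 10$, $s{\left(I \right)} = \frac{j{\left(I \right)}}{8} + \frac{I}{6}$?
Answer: $- \frac{1}{42350} \approx -2.3613 \cdot 10^{-5}$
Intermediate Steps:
$j{\left(L \right)} = 2 + 2 L^{2}$ ($j{\left(L \right)} = \left(L^{2} + L^{2}\right) + 2 = 2 L^{2} + 2 = 2 + 2 L^{2}$)
$s{\left(I \right)} = \frac{1}{4} + \frac{I^{2}}{4} + \frac{I}{6}$ ($s{\left(I \right)} = \frac{2 + 2 I^{2}}{8} + \frac{I}{6} = \left(2 + 2 I^{2}\right) \frac{1}{8} + I \frac{1}{6} = \left(\frac{1}{4} + \frac{I^{2}}{4}\right) + \frac{I}{6} = \frac{1}{4} + \frac{I^{2}}{4} + \frac{I}{6}$)
$N{\left(Q,Y \right)} = 10$
$O = -42350$ ($O = -42360 + 10 = -42350$)
$\frac{1}{O} = \frac{1}{-42350} = - \frac{1}{42350}$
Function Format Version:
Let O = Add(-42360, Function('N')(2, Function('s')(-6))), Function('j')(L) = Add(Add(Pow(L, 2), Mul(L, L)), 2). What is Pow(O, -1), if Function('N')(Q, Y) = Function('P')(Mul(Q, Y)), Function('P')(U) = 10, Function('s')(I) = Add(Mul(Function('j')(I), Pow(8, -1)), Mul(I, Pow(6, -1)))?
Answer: Rational(-1, 42350) ≈ -2.3613e-5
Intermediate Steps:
Function('j')(L) = Add(2, Mul(2, Pow(L, 2))) (Function('j')(L) = Add(Add(Pow(L, 2), Pow(L, 2)), 2) = Add(Mul(2, Pow(L, 2)), 2) = Add(2, Mul(2, Pow(L, 2))))
Function('s')(I) = Add(Rational(1, 4), Mul(Rational(1, 4), Pow(I, 2)), Mul(Rational(1, 6), I)) (Function('s')(I) = Add(Mul(Add(2, Mul(2, Pow(I, 2))), Pow(8, -1)), Mul(I, Pow(6, -1))) = Add(Mul(Add(2, Mul(2, Pow(I, 2))), Rational(1, 8)), Mul(I, Rational(1, 6))) = Add(Add(Rational(1, 4), Mul(Rational(1, 4), Pow(I, 2))), Mul(Rational(1, 6), I)) = Add(Rational(1, 4), Mul(Rational(1, 4), Pow(I, 2)), Mul(Rational(1, 6), I)))
Function('N')(Q, Y) = 10
O = -42350 (O = Add(-42360, 10) = -42350)
Pow(O, -1) = Pow(-42350, -1) = Rational(-1, 42350)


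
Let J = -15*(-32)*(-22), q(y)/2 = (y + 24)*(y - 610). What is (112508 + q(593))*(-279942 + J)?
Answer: -26589648060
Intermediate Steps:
q(y) = 2*(-610 + y)*(24 + y) (q(y) = 2*((y + 24)*(y - 610)) = 2*((24 + y)*(-610 + y)) = 2*((-610 + y)*(24 + y)) = 2*(-610 + y)*(24 + y))
J = -10560 (J = 480*(-22) = -10560)
(112508 + q(593))*(-279942 + J) = (112508 + (-29280 - 1172*593 + 2*593²))*(-279942 - 10560) = (112508 + (-29280 - 694996 + 2*351649))*(-290502) = (112508 + (-29280 - 694996 + 703298))*(-290502) = (112508 - 20978)*(-290502) = 91530*(-290502) = -26589648060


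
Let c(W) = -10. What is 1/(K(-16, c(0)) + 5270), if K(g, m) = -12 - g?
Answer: 1/5274 ≈ 0.00018961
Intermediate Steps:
1/(K(-16, c(0)) + 5270) = 1/((-12 - 1*(-16)) + 5270) = 1/((-12 + 16) + 5270) = 1/(4 + 5270) = 1/5274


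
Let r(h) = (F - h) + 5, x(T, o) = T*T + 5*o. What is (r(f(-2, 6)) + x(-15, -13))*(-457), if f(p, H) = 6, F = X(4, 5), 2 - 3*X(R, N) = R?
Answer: -217075/3 ≈ -72358.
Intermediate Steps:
X(R, N) = 2/3 - R/3
F = -2/3 (F = 2/3 - 1/3*4 = 2/3 - 4/3 = -2/3 ≈ -0.66667)
x(T, o) = T**2 + 5*o
r(h) = 13/3 - h (r(h) = (-2/3 - h) + 5 = 13/3 - h)
(r(f(-2, 6)) + x(-15, -13))*(-457) = ((13/3 - 1*6) + ((-15)**2 + 5*(-13)))*(-457) = ((13/3 - 6) + (225 - 65))*(-457) = (-5/3 + 160)*(-457) = (475/3)*(-457) = -217075/3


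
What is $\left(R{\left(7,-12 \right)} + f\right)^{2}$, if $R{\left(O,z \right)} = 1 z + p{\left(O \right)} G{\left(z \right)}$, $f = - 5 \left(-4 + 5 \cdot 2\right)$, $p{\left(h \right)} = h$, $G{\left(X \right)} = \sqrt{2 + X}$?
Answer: $1274 - 588 i \sqrt{10} \approx 1274.0 - 1859.4 i$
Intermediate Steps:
$f = -30$ ($f = - 5 \left(-4 + 10\right) = \left(-5\right) 6 = -30$)
$R{\left(O,z \right)} = z + O \sqrt{2 + z}$ ($R{\left(O,z \right)} = 1 z + O \sqrt{2 + z} = z + O \sqrt{2 + z}$)
$\left(R{\left(7,-12 \right)} + f\right)^{2} = \left(\left(-12 + 7 \sqrt{2 - 12}\right) - 30\right)^{2} = \left(\left(-12 + 7 \sqrt{-10}\right) - 30\right)^{2} = \left(\left(-12 + 7 i \sqrt{10}\right) - 30\right)^{2} = \left(-42 + 7 i \sqrt{10}\right)^{2}$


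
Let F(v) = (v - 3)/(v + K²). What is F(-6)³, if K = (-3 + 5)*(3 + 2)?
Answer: -729/830584 ≈ -0.00087770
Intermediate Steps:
K = 10 (K = 2*5 = 10)
F(v) = (-3 + v)/(100 + v) (F(v) = (v - 3)/(v + 10²) = (-3 + v)/(v + 100) = (-3 + v)/(100 + v))
F(-6)³ = ((-3 - 6)/(100 - 6))³ = (-9/94)³ = -729/830584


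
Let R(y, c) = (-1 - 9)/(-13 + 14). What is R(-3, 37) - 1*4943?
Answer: -4953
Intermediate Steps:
R(y, c) = -10 (R(y, c) = -10/1 = -10*1 = -10)
R(-3, 37) - 1*4943 = -10 - 1*4943 = -10 - 4943 = -4953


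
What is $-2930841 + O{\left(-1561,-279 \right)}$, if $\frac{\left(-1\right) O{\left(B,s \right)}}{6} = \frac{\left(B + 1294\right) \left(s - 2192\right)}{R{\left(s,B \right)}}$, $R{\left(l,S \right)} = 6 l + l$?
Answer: $- \frac{90793237}{31} \approx -2.9288 \cdot 10^{6}$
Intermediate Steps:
$R{\left(l,S \right)} = 7 l$
$O{\left(B,s \right)} = - \frac{6 \left(-2192 + s\right) \left(1294 + B\right)}{7 s}$ ($O{\left(B,s \right)} = - 6 \frac{\left(B + 1294\right) \left(s - 2192\right)}{7 s} = - 6 \left(1294 + B\right) \left(-2192 + s\right) \frac{1}{7 s} = - 6 \left(-2192 + s\right) \left(1294 + B\right) \frac{1}{7 s} = - 6 \frac{\left(-2192 + s\right) \left(1294 + B\right)}{7 s} = - \frac{6 \left(-2192 + s\right) \left(1294 + B\right)}{7 s}$)
$-2930841 + O{\left(-1561,-279 \right)} = -2930841 + \frac{6 \left(2836448 - -361026 + 2192 \left(-1561\right) - \left(-1561\right) \left(-279\right)\right)}{7 \left(-279\right)} = -2930841 + \frac{6}{7} \left(- \frac{1}{279}\right) \left(2836448 + 361026 - 3421712 - 435519\right) = -2930841 + \frac{6}{7} \left(- \frac{1}{279}\right) \left(-659757\right) = -2930841 + \frac{62834}{31} = - \frac{90793237}{31}$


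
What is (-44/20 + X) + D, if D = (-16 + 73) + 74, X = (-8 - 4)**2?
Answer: 1364/5 ≈ 272.80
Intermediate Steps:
X = 144 (X = (-12)**2 = 144)
D = 131 (D = 57 + 74 = 131)
(-44/20 + X) + D = (-44/20 + 144) + 131 = (-44*1/20 + 144) + 131 = (-11/5 + 144) + 131 = 709/5 + 131 = 1364/5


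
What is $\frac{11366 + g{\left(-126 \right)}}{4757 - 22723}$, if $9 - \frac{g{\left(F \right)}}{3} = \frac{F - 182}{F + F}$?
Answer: $- \frac{17084}{26949} \approx -0.63394$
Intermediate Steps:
$g{\left(F \right)} = 27 - \frac{3 \left(-182 + F\right)}{2 F}$ ($g{\left(F \right)} = 27 - 3 \frac{F - 182}{F + F} = 27 - 3 \frac{-182 + F}{2 F} = 27 - \frac{3 \left(-182 + F\right)}{2 F}$)
$\frac{11366 + g{\left(-126 \right)}}{4757 - 22723} = \frac{11366 + \left(\frac{51}{2} + \frac{273}{-126}\right)}{4757 - 22723} = \frac{11366 + \left(\frac{51}{2} + 273 \left(- \frac{1}{126}\right)\right)}{-17966} = \left(11366 + \left(\frac{51}{2} - \frac{13}{6}\right)\right) \left(- \frac{1}{17966}\right) = \left(11366 + \frac{70}{3}\right) \left(- \frac{1}{17966}\right) = \frac{34168}{3} \left(- \frac{1}{17966}\right) = - \frac{17084}{26949}$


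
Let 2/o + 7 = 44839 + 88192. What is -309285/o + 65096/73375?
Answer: -1509409152564904/73375 ≈ -2.0571e+10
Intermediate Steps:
o = 1/66512 (o = 2/(-7 + (44839 + 88192)) = 2/(-7 + 133031) = 2/133024 = 2*(1/133024) = 1/66512 ≈ 1.5035e-5)
-309285/o + 65096/73375 = -309285/1/66512 + 65096/73375 = -309285*66512 + 65096*(1/73375) = -20571163920 + 65096/73375 = -1509409152564904/73375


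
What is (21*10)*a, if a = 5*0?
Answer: 0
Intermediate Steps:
a = 0
(21*10)*a = (21*10)*0 = 210*0 = 0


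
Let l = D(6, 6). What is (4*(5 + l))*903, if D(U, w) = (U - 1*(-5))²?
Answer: 455112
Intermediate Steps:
D(U, w) = (5 + U)² (D(U, w) = (U + 5)² = (5 + U)²)
l = 121 (l = (5 + 6)² = 11² = 121)
(4*(5 + l))*903 = (4*(5 + 121))*903 = (4*126)*903 = 504*903 = 455112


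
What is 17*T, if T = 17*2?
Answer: 578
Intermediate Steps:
T = 34
17*T = 17*34 = 578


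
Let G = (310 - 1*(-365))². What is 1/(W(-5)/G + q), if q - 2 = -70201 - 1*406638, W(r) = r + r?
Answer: -91125/43451771627 ≈ -2.0972e-6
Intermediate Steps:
W(r) = 2*r
G = 455625 (G = (310 + 365)² = 675² = 455625)
q = -476837 (q = 2 + (-70201 - 1*406638) = 2 + (-70201 - 406638) = 2 - 476839 = -476837)
1/(W(-5)/G + q) = 1/((2*(-5))/455625 - 476837) = 1/(-10*1/455625 - 476837) = 1/(-2/91125 - 476837) = 1/(-43451771627/91125) = -91125/43451771627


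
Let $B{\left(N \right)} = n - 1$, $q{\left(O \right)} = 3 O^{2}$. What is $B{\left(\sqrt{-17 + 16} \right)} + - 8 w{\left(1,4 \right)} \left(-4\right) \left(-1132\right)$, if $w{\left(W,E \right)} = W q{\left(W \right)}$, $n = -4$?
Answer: $-108677$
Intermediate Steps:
$w{\left(W,E \right)} = 3 W^{3}$ ($w{\left(W,E \right)} = W 3 W^{2} = 3 W^{3}$)
$B{\left(N \right)} = -5$ ($B{\left(N \right)} = -4 - 1 = -5$)
$B{\left(\sqrt{-17 + 16} \right)} + - 8 w{\left(1,4 \right)} \left(-4\right) \left(-1132\right) = -5 + - 8 \cdot 3 \cdot 1^{3} \left(-4\right) \left(-1132\right) = -5 + - 8 \cdot 3 \cdot 1 \left(-4\right) \left(-1132\right) = -5 + \left(-8\right) 3 \left(-4\right) \left(-1132\right) = -5 + \left(-24\right) \left(-4\right) \left(-1132\right) = -5 + 96 \left(-1132\right) = -5 - 108672 = -108677$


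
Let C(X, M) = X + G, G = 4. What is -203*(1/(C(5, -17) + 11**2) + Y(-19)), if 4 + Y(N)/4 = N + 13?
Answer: 1055397/130 ≈ 8118.4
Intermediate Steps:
C(X, M) = 4 + X (C(X, M) = X + 4 = 4 + X)
Y(N) = 36 + 4*N (Y(N) = -16 + 4*(N + 13) = -16 + 4*(13 + N) = -16 + (52 + 4*N) = 36 + 4*N)
-203*(1/(C(5, -17) + 11**2) + Y(-19)) = -203*(1/((4 + 5) + 11**2) + (36 + 4*(-19))) = -203*(1/(9 + 121) + (36 - 76)) = -203*(1/130 - 40) = -203*(-5199/130) = 1055397/130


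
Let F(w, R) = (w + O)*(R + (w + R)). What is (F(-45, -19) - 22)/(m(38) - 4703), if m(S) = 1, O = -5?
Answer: -2064/2351 ≈ -0.87792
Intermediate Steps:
F(w, R) = (-5 + w)*(w + 2*R) (F(w, R) = (w - 5)*(R + (w + R)) = (-5 + w)*(R + (R + w)) = (-5 + w)*(w + 2*R))
(F(-45, -19) - 22)/(m(38) - 4703) = (((-45)² - 10*(-19) - 5*(-45) + 2*(-19)*(-45)) - 22)/(1 - 4703) = ((2025 + 190 + 225 + 1710) - 22)/(-4702) = (4150 - 22)*(-1/4702) = 4128*(-1/4702) = -2064/2351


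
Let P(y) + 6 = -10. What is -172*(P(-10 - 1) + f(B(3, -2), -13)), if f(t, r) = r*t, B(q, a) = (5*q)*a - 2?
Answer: -68800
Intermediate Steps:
P(y) = -16 (P(y) = -6 - 10 = -16)
B(q, a) = -2 + 5*a*q (B(q, a) = 5*a*q - 2 = -2 + 5*a*q)
-172*(P(-10 - 1) + f(B(3, -2), -13)) = -172*(-16 - 13*(-2 + 5*(-2)*3)) = -172*(-16 - 13*(-2 - 30)) = -172*(-16 - 13*(-32)) = -172*(-16 + 416) = -172*400 = -68800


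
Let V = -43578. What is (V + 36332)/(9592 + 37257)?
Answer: -7246/46849 ≈ -0.15467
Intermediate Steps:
(V + 36332)/(9592 + 37257) = (-43578 + 36332)/(9592 + 37257) = -7246/46849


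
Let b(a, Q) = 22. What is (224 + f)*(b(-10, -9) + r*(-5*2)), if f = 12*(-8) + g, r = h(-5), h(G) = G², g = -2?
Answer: -28728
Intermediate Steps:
r = 25 (r = (-5)² = 25)
f = -98 (f = 12*(-8) - 2 = -96 - 2 = -98)
(224 + f)*(b(-10, -9) + r*(-5*2)) = (224 - 98)*(22 + 25*(-5*2)) = 126*(22 + 25*(-10)) = 126*(22 - 250) = 126*(-228) = -28728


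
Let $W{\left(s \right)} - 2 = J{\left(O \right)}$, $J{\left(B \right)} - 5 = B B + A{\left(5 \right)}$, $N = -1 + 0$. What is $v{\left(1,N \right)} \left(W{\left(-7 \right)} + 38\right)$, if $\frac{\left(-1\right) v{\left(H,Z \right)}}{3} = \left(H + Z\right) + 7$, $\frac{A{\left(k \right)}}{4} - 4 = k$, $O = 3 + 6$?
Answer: $-3402$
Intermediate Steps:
$N = -1$
$O = 9$
$A{\left(k \right)} = 16 + 4 k$
$v{\left(H,Z \right)} = -21 - 3 H - 3 Z$ ($v{\left(H,Z \right)} = - 3 \left(\left(H + Z\right) + 7\right) = - 3 \left(7 + H + Z\right) = -21 - 3 H - 3 Z$)
$J{\left(B \right)} = 41 + B^{2}$ ($J{\left(B \right)} = 5 + \left(B B + \left(16 + 4 \cdot 5\right)\right) = 5 + \left(B^{2} + \left(16 + 20\right)\right) = 5 + \left(B^{2} + 36\right) = 5 + \left(36 + B^{2}\right) = 41 + B^{2}$)
$W{\left(s \right)} = 124$ ($W{\left(s \right)} = 2 + \left(41 + 9^{2}\right) = 2 + \left(41 + 81\right) = 2 + 122 = 124$)
$v{\left(1,N \right)} \left(W{\left(-7 \right)} + 38\right) = \left(-21 - 3 - -3\right) \left(124 + 38\right) = \left(-21 - 3 + 3\right) 162 = \left(-21\right) 162 = -3402$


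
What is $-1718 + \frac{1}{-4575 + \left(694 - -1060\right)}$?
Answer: $- \frac{4846479}{2821} \approx -1718.0$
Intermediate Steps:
$-1718 + \frac{1}{-4575 + \left(694 - -1060\right)} = -1718 + \frac{1}{-4575 + \left(694 + 1060\right)} = -1718 + \frac{1}{-4575 + 1754} = -1718 + \frac{1}{-2821} = -1718 - \frac{1}{2821} = - \frac{4846479}{2821}$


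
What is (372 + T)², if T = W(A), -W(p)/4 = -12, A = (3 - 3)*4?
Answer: 176400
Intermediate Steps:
A = 0 (A = 0*4 = 0)
W(p) = 48 (W(p) = -4*(-12) = 48)
T = 48
(372 + T)² = (372 + 48)² = 420² = 176400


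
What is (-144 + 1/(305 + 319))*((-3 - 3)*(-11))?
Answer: -988405/104 ≈ -9503.9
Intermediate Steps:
(-144 + 1/(305 + 319))*((-3 - 3)*(-11)) = (-144 + 1/624)*(-6*(-11)) = (-144 + 1/624)*66 = -89855/624*66 = -988405/104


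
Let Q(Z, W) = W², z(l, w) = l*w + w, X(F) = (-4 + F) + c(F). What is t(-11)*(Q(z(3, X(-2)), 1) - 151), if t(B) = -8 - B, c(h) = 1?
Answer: -450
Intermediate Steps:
X(F) = -3 + F (X(F) = (-4 + F) + 1 = -3 + F)
z(l, w) = w + l*w
t(-11)*(Q(z(3, X(-2)), 1) - 151) = (-8 - 1*(-11))*(1² - 151) = (-8 + 11)*(1 - 151) = 3*(-150) = -450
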